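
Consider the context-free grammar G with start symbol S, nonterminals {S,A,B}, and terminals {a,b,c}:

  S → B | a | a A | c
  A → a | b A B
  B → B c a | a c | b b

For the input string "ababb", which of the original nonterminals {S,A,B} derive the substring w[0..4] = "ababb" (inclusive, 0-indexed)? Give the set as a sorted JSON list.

CNF form of G:
  S -> B X5 | T0 T0 | T2 A | T2 T1 | a | c
  A -> T0 X3 | a
  B -> B X4 | T0 T0 | T2 T1
  T0 -> b
  T1 -> c
  T2 -> a
  X3 -> A B
  X4 -> T1 T2
  X5 -> T1 T2

CYK table (by increasing span) (cells [i..j] with 0 ≤ i ≤ j ≤ 4 only):
  T[0,0] 'a' = {A,S,T2}  orig:{A,S}
  T[1,1] 'b' = {T0}  orig:{}
  T[2,2] 'a' = {A,S,T2}  orig:{A,S}
  T[3,3] 'b' = {T0}  orig:{}
  T[4,4] 'b' = {T0}  orig:{}
  T[0,1] 'ab' = ∅
  T[1,2] 'ba' = ∅
  T[2,3] 'ab' = ∅
  T[3,4] 'bb' = {B,S}
  T[0,2] 'aba' = ∅
  T[1,3] 'bab' = ∅
  T[2,4] 'abb' = {X3}  orig:{}
  T[0,3] 'abab' = ∅
  T[1,4] 'babb' = {A}
  T[0,4] 'ababb' = {S}

Original NTs in T[0,4] deriving "ababb": ["S"]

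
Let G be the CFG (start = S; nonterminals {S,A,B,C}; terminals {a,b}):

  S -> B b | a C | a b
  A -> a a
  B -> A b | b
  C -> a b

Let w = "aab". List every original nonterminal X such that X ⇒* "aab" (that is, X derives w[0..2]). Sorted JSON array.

Convert to CNF:
  S -> B T1 | T0 C | T0 T1
  A -> T0 T0
  B -> A T1 | b
  C -> T0 T1
  T0 -> a
  T1 -> b

Fill CYK table bottom-up (cells [i..j] with 0 ≤ i ≤ j ≤ 2 only):
  T[0,0] 'a' = {T0}  orig:{}
  T[1,1] 'a' = {T0}  orig:{}
  T[2,2] 'b' = {B,T1}  orig:{B}
  T[0,1] 'aa' = {A}
  T[1,2] 'ab' = {C,S}
  T[0,2] 'aab' = {B,S}

Original NTs in T[0,2] deriving "aab": ["B", "S"]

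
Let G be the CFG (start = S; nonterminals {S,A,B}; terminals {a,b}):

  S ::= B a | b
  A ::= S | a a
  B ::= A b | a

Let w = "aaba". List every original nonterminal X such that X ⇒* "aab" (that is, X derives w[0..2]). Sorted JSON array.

CNF form of G:
  S -> B T0 | b
  A -> B T0 | T0 T0 | b
  B -> A T1 | a
  T0 -> a
  T1 -> b

Fill CYK table bottom-up (cells [i..j] with 0 ≤ i ≤ j ≤ 2 only):
  T[0,0] 'a' = {B,T0}  orig:{B}
  T[1,1] 'a' = {B,T0}  orig:{B}
  T[2,2] 'b' = {A,S,T1}  orig:{A,S}
  T[0,1] 'aa' = {A,S}
  T[1,2] 'ab' = ∅
  T[0,2] 'aab' = {B}

Original NTs in T[0,2] deriving "aab": ["B"]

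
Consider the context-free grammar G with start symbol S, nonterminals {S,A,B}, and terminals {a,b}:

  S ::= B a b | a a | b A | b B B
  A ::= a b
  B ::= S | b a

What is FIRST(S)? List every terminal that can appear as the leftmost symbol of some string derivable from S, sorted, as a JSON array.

FIRST sets, iterate to fixpoint:
[1]
  A via A→a b: +{a}
  B via B→b a: +{b}
  S via S→B a b: +{b}
  S via S→a a: +{a}
  FIRST[S]={a,b}  FIRST[A]={a}  FIRST[B]={b}
[2]
  B via B→S: +{a}
  FIRST[S]={a,b}  FIRST[A]={a}  FIRST[B]={a,b}
[3] (stable)
  FIRST[S]={a,b}  FIRST[A]={a}  FIRST[B]={a,b}

FIRST(S) = ["a", "b"]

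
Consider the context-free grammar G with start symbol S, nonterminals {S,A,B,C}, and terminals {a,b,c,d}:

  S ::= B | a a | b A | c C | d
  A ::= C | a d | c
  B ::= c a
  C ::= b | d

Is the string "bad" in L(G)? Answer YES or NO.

CNF form of G:
  S -> T0 T0 | T2 C | T2 T0 | T3 A | d
  A -> T0 T1 | b | c | d
  B -> T2 T0
  C -> b | d
  T0 -> a
  T1 -> d
  T2 -> c
  T3 -> b

CYK fill:
  T[0,0] 'b' = {A,C,T3}  orig:{A,C}
  T[1,1] 'a' = {T0}  orig:{}
  T[2,2] 'd' = {A,C,S,T1}  orig:{A,C,S}
  T[0,1] 'ba' = ∅
  T[1,2] 'ad' = {A}
  T[0,2] 'bad' = {S}

S ∈ T[0,2] ⇒ YES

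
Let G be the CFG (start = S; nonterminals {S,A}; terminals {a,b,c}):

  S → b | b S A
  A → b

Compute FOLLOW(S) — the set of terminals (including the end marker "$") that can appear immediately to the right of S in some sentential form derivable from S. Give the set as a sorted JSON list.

FIRST iteration:
round 1:
  A via A→b: +{b}
  S via S→b: +{b}
  S: {b}  A: {b}
round 2: — fixpoint
  S: {b}  A: {b}

Compute FOLLOW by fixpoint:
FOLLOW(S) := {$}
round 1:
  S→b S A: FOLLOW(S) ⊇ FIRST(A) = {b}; new: +{b}
  S→b S A: FOLLOW(A) ⊇ FOLLOW(S) ⊇ {$,b}; new: +{$,b}
  FOLLOW[S]={$,b}  FOLLOW[A]={$,b}
round 2: (no change)
  FOLLOW[S]={$,b}  FOLLOW[A]={$,b}

FOLLOW(S) = ["$", "b"]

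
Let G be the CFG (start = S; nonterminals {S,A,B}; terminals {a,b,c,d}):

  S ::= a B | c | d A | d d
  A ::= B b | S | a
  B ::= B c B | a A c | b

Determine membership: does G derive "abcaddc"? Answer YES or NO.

Convert to CNF:
  S -> T1 B | T2 A | T2 T2 | c
  A -> B T0 | T1 B | T2 A | T2 T2 | a | c
  B -> B X4 | T1 X5 | b
  T0 -> b
  T1 -> a
  T2 -> d
  T3 -> c
  X4 -> T3 B
  X5 -> A T3

Fill CYK table bottom-up:
  [0..0]={A,T1}  "a"  orig:{A}
  [1..1]={B,T0}  "b"  orig:{B}
  [2..2]={A,S,T3}  "c"  orig:{A,S}
  [3..3]={A,T1}  "a"  orig:{A}
  [4..4]={T2}  "d"  orig:{}
  [5..5]={T2}  "d"  orig:{}
  [6..6]={A,S,T3}  "c"  orig:{A,S}
  [0..1]={A,S}  "ab"
  [1..2]=∅  "bc"
  [2..3]=∅  "ca"
  [3..4]=∅  "ad"
  [4..5]={A,S}  "dd"
  [5..6]={A,S}  "dc"
  [0..2]={X5}  "abc"  orig:{}
  [1..3]=∅  "bca"
  [2..4]=∅  "cad"
  [3..5]=∅  "add"
  [4..6]={A,S,X5}  "ddc"  orig:{A,S}
  [0..3]=∅  "abca"
  [1..4]=∅  "bcad"
  [2..5]=∅  "cadd"
  [3..6]={B}  "addc"
  [0..4]=∅  "abcad"
  [1..5]=∅  "bcadd"
  [2..6]={X4}  "caddc"  orig:{}
  [0..5]=∅  "abcadd"
  [1..6]={B}  "bcaddc"
  [0..6]={A,S}  "abcaddc"

S ∈ T[0,6] ⇒ YES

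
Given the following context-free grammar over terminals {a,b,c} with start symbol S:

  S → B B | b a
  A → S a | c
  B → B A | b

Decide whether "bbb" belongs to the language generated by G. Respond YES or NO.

CNF form of G:
  S -> B B | T1 T0
  A -> S T0 | c
  B -> B A | b
  T0 -> a
  T1 -> b

CYK fill:
  cell(0,0) b: {B,T1}  orig:{B}
  cell(1,1) b: {B,T1}  orig:{B}
  cell(2,2) b: {B,T1}  orig:{B}
  cell(0,1) bb: {S}
  cell(1,2) bb: {S}
  cell(0,2) bbb: ∅

S ∉ T[0,2] ⇒ NO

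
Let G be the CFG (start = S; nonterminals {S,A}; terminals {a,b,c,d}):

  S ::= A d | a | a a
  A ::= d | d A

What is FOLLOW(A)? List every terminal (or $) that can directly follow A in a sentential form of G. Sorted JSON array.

FIRST sets, iterate to fixpoint:
round 1:
  A via A→d: +{d}
  S via S→A d: +{d}
  S via S→a: +{a}
  FIRST[S]={a,d}  FIRST[A]={d}
round 2: (no change)
  FIRST[S]={a,d}  FIRST[A]={d}

FOLLOW sets:
initialize: $ ∈ FOLLOW(S)
round 1:
  S→A d: FOLLOW(A) ⊇ FIRST(d) = {d}; new: +{d}
  FOLLOW[S]={$}  FOLLOW[A]={d}
round 2: done
  FOLLOW[S]={$}  FOLLOW[A]={d}

FOLLOW(A) = ["d"]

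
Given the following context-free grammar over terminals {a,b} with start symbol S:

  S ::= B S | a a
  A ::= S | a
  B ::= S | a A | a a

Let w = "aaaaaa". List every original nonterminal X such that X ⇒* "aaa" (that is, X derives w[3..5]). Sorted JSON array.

Convert to CNF:
  S -> B S | T0 T0
  A -> B S | T0 T0 | a
  B -> B S | T0 A | T0 T0
  T0 -> a

Fill CYK table bottom-up (cells [i..j] with 3 ≤ i ≤ j ≤ 5 only):
  T[3,3] 'a' = {A,T0}  orig:{A}
  T[4,4] 'a' = {A,T0}  orig:{A}
  T[5,5] 'a' = {A,T0}  orig:{A}
  T[3,4] 'aa' = {A,B,S}
  T[4,5] 'aa' = {A,B,S}
  T[3,5] 'aaa' = {B}

Original NTs in T[3,5] deriving "aaa": ["B"]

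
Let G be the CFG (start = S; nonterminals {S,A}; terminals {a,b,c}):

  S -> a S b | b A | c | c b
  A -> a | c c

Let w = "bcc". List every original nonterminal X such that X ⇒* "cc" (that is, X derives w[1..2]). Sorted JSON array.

CNF form of G:
  S -> T0 T2 | T1 X3 | T2 A | c
  A -> T0 T0 | a
  T0 -> c
  T1 -> a
  T2 -> b
  X3 -> S T2

CYK fill — only the sub-triangle for w[1..2]:
  T[1,1] 'c' = {S,T0}  orig:{S}
  T[2,2] 'c' = {S,T0}  orig:{S}
  T[1,2] 'cc' = {A}

Original NTs in T[1,2] deriving "cc": ["A"]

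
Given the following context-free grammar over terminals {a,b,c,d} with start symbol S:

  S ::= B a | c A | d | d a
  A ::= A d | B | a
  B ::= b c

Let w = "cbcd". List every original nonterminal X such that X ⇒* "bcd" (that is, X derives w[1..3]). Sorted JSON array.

Convert to CNF:
  S -> B T3 | T0 T3 | T2 A | d
  A -> A T0 | T1 T2 | a
  B -> T1 T2
  T0 -> d
  T1 -> b
  T2 -> c
  T3 -> a

CYK fill — only the sub-triangle for w[1..3]:
  T[1,1] 'b' = {T1}  orig:{}
  T[2,2] 'c' = {T2}  orig:{}
  T[3,3] 'd' = {S,T0}  orig:{S}
  T[1,2] 'bc' = {A,B}
  T[2,3] 'cd' = ∅
  T[1,3] 'bcd' = {A}

Original NTs in T[1,3] deriving "bcd": ["A"]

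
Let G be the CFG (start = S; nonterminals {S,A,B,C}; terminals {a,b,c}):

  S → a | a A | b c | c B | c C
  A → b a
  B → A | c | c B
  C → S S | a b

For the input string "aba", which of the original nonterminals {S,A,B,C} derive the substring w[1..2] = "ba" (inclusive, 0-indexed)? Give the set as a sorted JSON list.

CNF form of G:
  S -> T0 T2 | T1 A | T2 B | T2 C | a
  A -> T0 T1
  B -> T0 T1 | T2 B | c
  C -> S S | T1 T0
  T0 -> b
  T1 -> a
  T2 -> c

CYK table (by increasing span), restricted to cells inside w[1..2]:
  T[1,1] 'b' = {T0}  orig:{}
  T[2,2] 'a' = {S,T1}  orig:{S}
  T[1,2] 'ba' = {A,B}

Original NTs in T[1,2] deriving "ba": ["A", "B"]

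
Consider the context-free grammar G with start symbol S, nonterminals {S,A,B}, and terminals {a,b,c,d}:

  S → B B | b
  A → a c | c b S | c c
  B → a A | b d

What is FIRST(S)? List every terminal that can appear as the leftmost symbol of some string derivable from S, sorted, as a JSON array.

Compute FIRST by fixpoint:
iter 1:
  A via A→a c: +{a}
  A via A→c b S: +{c}
  B via B→a A: +{a}
  B via B→b d: +{b}
  S via S→B B: +{a,b}
  FIRST[S]={a,b}  FIRST[A]={a,c}  FIRST[B]={a,b}
iter 2: — fixpoint
  FIRST[S]={a,b}  FIRST[A]={a,c}  FIRST[B]={a,b}

FIRST(S) = ["a", "b"]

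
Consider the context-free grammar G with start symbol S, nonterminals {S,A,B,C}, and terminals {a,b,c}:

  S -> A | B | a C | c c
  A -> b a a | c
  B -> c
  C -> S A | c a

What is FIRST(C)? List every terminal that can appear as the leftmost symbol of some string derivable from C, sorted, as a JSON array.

FIRST sets, iterate to fixpoint:
[1]
  A via A→b a a: +{b}
  A via A→c: +{c}
  B via B→c: +{c}
  C via C→c a: +{c}
  S via S→A: +{b,c}
  S via S→a C: +{a}
  S: {a,b,c}  A: {b,c}  B: {c}  C: {c}
[2]
  C via C→S A: +{a,b}
  S: {a,b,c}  A: {b,c}  B: {c}  C: {a,b,c}
[3] (stable)
  S: {a,b,c}  A: {b,c}  B: {c}  C: {a,b,c}

FIRST(C) = ["a", "b", "c"]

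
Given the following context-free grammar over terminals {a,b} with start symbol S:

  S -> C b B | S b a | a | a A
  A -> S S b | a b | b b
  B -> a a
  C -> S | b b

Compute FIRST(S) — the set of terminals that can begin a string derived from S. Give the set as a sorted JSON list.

FIRST sets, iterate to fixpoint:
[1]
  A via A→a b: +{a}
  A via A→b b: +{b}
  B via B→a a: +{a}
  C via C→b b: +{b}
  S via S→C b B: +{b}
  S via S→a: +{a}
  S: {a,b}  A: {a,b}  B: {a}  C: {b}
[2]
  C via C→S: +{a}
  S: {a,b}  A: {a,b}  B: {a}  C: {a,b}
[3] done
  S: {a,b}  A: {a,b}  B: {a}  C: {a,b}

FIRST(S) = ["a", "b"]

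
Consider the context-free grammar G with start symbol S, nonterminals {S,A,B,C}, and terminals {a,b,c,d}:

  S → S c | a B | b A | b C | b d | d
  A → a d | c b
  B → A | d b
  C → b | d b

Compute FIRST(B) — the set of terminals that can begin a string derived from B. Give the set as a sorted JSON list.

FIRST sets, iterate to fixpoint:
[1]
  A via A→a d: +{a}
  A via A→c b: +{c}
  B via B→A: +{a,c}
  B via B→d b: +{d}
  C via C→b: +{b}
  C via C→d b: +{d}
  S via S→a B: +{a}
  S via S→b A: +{b}
  S via S→d: +{d}
  FIRST(S)={a,b,d}  FIRST(A)={a,c}  FIRST(B)={a,c,d}  FIRST(C)={b,d}
[2] (no change)
  FIRST(S)={a,b,d}  FIRST(A)={a,c}  FIRST(B)={a,c,d}  FIRST(C)={b,d}

FIRST(B) = ["a", "c", "d"]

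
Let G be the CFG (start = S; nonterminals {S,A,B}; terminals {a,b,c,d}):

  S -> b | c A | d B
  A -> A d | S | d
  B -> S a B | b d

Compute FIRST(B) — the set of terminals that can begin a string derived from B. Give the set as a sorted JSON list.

Compute FIRST by fixpoint:
pass 1:
  A via A→d: +{d}
  B via B→b d: +{b}
  S via S→b: +{b}
  S via S→c A: +{c}
  S via S→d B: +{d}
  S: {b,c,d}  A: {d}  B: {b}
pass 2:
  A via A→S: +{b,c}
  B via B→S a B: +{c,d}
  S: {b,c,d}  A: {b,c,d}  B: {b,c,d}
pass 3: (no change)
  S: {b,c,d}  A: {b,c,d}  B: {b,c,d}

FIRST(B) = ["b", "c", "d"]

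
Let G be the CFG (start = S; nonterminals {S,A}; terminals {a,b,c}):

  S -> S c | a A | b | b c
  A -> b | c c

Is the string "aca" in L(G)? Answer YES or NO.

Convert to CNF:
  S -> S T0 | T1 A | T2 T0 | b
  A -> T0 T0 | b
  T0 -> c
  T1 -> a
  T2 -> b

CYK table (by increasing span):
  [0..0]={T1}  "a"  orig:{}
  [1..1]={T0}  "c"  orig:{}
  [2..2]={T1}  "a"  orig:{}
  [0..1]=∅  "ac"
  [1..2]=∅  "ca"
  [0..2]=∅  "aca"

S ∉ T[0,2] ⇒ NO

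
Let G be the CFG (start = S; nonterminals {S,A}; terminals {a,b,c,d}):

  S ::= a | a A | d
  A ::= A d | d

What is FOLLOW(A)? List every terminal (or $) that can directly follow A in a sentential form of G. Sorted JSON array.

Compute FIRST by fixpoint:
[1]
  A via A→d: +{d}
  S via S→a: +{a}
  S via S→d: +{d}
  FIRST(S)={a,d}  FIRST(A)={d}
[2] (stable)
  FIRST(S)={a,d}  FIRST(A)={d}

FOLLOW iteration:
FOLLOW(S) := {$}
[1]
  A→A d: FOLLOW(A) ⊇ FIRST(d) = {d}; new: +{d}
  S→a A: FOLLOW(A) ⊇ FOLLOW(S) ⊇ {$}; new: +{$}
  FOLLOW[S]={$}  FOLLOW[A]={$,d}
[2] (no change)
  FOLLOW[S]={$}  FOLLOW[A]={$,d}

FOLLOW(A) = ["$", "d"]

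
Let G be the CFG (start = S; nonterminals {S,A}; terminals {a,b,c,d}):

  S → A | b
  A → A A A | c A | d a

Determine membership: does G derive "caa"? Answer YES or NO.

Convert to CNF:
  S -> A X4 | T0 A | T1 T2 | b
  A -> A X3 | T0 A | T1 T2
  T0 -> c
  T1 -> d
  T2 -> a
  X3 -> A A
  X4 -> A A

CYK table (by increasing span):
  T[0,0] 'c' = {T0}  orig:{}
  T[1,1] 'a' = {T2}  orig:{}
  T[2,2] 'a' = {T2}  orig:{}
  T[0,1] 'ca' = ∅
  T[1,2] 'aa' = ∅
  T[0,2] 'caa' = ∅

S ∉ T[0,2] ⇒ NO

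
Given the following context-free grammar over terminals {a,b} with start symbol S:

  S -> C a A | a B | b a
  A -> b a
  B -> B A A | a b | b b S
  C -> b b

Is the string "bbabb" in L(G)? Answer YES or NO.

Convert to CNF:
  S -> C X4 | T0 T1 | T1 B
  A -> T0 T1
  B -> B X2 | T0 X3 | T1 T0
  C -> T0 T0
  T0 -> b
  T1 -> a
  X2 -> A A
  X3 -> T0 S
  X4 -> T1 A

CYK fill:
  [0..0]={T0}  "b"  orig:{}
  [1..1]={T0}  "b"  orig:{}
  [2..2]={T1}  "a"  orig:{}
  [3..3]={T0}  "b"  orig:{}
  [4..4]={T0}  "b"  orig:{}
  [0..1]={C}  "bb"
  [1..2]={A,S}  "ba"
  [2..3]={B}  "ab"
  [3..4]={C}  "bb"
  [0..2]={X3}  "bba"  orig:{}
  [1..3]=∅  "bab"
  [2..4]=∅  "abb"
  [0..3]=∅  "bbab"
  [1..4]=∅  "babb"
  [0..4]=∅  "bbabb"

S ∉ T[0,4] ⇒ NO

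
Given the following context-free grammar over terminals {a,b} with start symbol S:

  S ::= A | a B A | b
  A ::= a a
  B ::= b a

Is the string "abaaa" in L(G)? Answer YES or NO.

Convert to CNF:
  S -> T0 T0 | T0 X2 | b
  A -> T0 T0
  B -> T1 T0
  T0 -> a
  T1 -> b
  X2 -> B A

CYK fill:
  T[0,0] 'a' = {T0}  orig:{}
  T[1,1] 'b' = {S,T1}  orig:{S}
  T[2,2] 'a' = {T0}  orig:{}
  T[3,3] 'a' = {T0}  orig:{}
  T[4,4] 'a' = {T0}  orig:{}
  T[0,1] 'ab' = ∅
  T[1,2] 'ba' = {B}
  T[2,3] 'aa' = {A,S}
  T[3,4] 'aa' = {A,S}
  T[0,2] 'aba' = ∅
  T[1,3] 'baa' = ∅
  T[2,4] 'aaa' = ∅
  T[0,3] 'abaa' = ∅
  T[1,4] 'baaa' = {X2}  orig:{}
  T[0,4] 'abaaa' = {S}

S ∈ T[0,4] ⇒ YES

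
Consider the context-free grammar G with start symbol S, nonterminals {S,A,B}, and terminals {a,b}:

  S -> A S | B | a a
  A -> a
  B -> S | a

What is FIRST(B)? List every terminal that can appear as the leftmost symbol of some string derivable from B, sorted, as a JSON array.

FIRST sets, iterate to fixpoint:
[1]
  A via A→a: +{a}
  B via B→a: +{a}
  S via S→A S: +{a}
  S: {a}  A: {a}  B: {a}
[2] done
  S: {a}  A: {a}  B: {a}

FIRST(B) = ["a"]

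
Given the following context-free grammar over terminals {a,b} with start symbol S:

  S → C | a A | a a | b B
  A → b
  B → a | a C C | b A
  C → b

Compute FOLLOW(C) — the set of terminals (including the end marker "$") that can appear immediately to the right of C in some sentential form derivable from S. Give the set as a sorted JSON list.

FIRST iteration:
[1]
  A via A→b: +{b}
  B via B→a: +{a}
  B via B→b A: +{b}
  C via C→b: +{b}
  S via S→C: +{b}
  S via S→a A: +{a}
  FIRST(S)={a,b}  FIRST(A)={b}  FIRST(B)={a,b}  FIRST(C)={b}
[2] — fixpoint
  FIRST(S)={a,b}  FIRST(A)={b}  FIRST(B)={a,b}  FIRST(C)={b}

FOLLOW sets:
initialize: $ ∈ FOLLOW(S)
round 1:
  B→a C C: FOLLOW(C) ⊇ FIRST(C) = {b}; new: +{b}
  S→C: FOLLOW(C) ⊇ FOLLOW(S) ⊇ {$}; new: +{$}
  S→a A: FOLLOW(A) ⊇ FOLLOW(S) ⊇ {$}; new: +{$}
  S→b B: FOLLOW(B) ⊇ FOLLOW(S) ⊇ {$}; new: +{$}
  S: {$}  A: {$}  B: {$}  C: {$,b}
round 2: (stable)
  S: {$}  A: {$}  B: {$}  C: {$,b}

FOLLOW(C) = ["$", "b"]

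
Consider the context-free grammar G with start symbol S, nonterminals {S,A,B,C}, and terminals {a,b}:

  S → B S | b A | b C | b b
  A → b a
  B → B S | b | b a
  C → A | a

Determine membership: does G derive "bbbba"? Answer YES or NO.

Convert to CNF:
  S -> B S | T0 A | T0 C | T0 T0
  A -> T0 T1
  B -> B S | T0 T1 | b
  C -> T0 T1 | a
  T0 -> b
  T1 -> a

CYK table (by increasing span):
  cell(0,0) b: {B,T0}  orig:{B}
  cell(1,1) b: {B,T0}  orig:{B}
  cell(2,2) b: {B,T0}  orig:{B}
  cell(3,3) b: {B,T0}  orig:{B}
  cell(4,4) a: {C,T1}  orig:{C}
  cell(0,1) bb: {S}
  cell(1,2) bb: {S}
  cell(2,3) bb: {S}
  cell(3,4) ba: {A,B,C,S}
  cell(0,2) bbb: {B,S}
  cell(1,3) bbb: {B,S}
  cell(2,4) bba: {B,S}
  cell(0,3) bbbb: {B,S}
  cell(1,4) bbba: {B,S}
  cell(0,4) bbbba: {B,S}

S ∈ T[0,4] ⇒ YES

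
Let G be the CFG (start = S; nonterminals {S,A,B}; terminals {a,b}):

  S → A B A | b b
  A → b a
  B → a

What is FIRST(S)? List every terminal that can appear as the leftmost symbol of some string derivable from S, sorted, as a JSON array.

FIRST sets, iterate to fixpoint:
round 1:
  A via A→b a: +{b}
  B via B→a: +{a}
  S via S→A B A: +{b}
  S: {b}  A: {b}  B: {a}
round 2: (no change)
  S: {b}  A: {b}  B: {a}

FIRST(S) = ["b"]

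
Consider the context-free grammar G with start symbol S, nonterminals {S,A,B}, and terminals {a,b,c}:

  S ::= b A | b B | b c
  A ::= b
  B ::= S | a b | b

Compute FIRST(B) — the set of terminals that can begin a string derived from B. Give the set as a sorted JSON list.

Compute FIRST by fixpoint:
pass 1:
  A via A→b: +{b}
  B via B→a b: +{a}
  B via B→b: +{b}
  S via S→b A: +{b}
  S: {b}  A: {b}  B: {a,b}
pass 2: (no change)
  S: {b}  A: {b}  B: {a,b}

FIRST(B) = ["a", "b"]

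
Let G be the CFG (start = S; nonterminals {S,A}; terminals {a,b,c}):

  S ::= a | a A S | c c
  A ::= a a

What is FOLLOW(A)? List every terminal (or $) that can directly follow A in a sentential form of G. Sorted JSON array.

FIRST sets, iterate to fixpoint:
round 1:
  A via A→a a: +{a}
  S via S→a: +{a}
  S via S→c c: +{c}
  S: {a,c}  A: {a}
round 2: done
  S: {a,c}  A: {a}

FOLLOW sets:
seed FOLLOW(S) with $
iter 1:
  S→a A S: FOLLOW(A) ⊇ FIRST(S) = {a,c}; new: +{a,c}
  S: {$}  A: {a,c}
iter 2: done
  S: {$}  A: {a,c}

FOLLOW(A) = ["a", "c"]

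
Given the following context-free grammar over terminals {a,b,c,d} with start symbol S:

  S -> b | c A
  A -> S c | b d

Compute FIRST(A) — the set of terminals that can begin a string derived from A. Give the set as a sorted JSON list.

FIRST iteration:
pass 1:
  A via A→b d: +{b}
  S via S→b: +{b}
  S via S→c A: +{c}
  FIRST(S)={b,c}  FIRST(A)={b}
pass 2:
  A via A→S c: +{c}
  FIRST(S)={b,c}  FIRST(A)={b,c}
pass 3: (stable)
  FIRST(S)={b,c}  FIRST(A)={b,c}

FIRST(A) = ["b", "c"]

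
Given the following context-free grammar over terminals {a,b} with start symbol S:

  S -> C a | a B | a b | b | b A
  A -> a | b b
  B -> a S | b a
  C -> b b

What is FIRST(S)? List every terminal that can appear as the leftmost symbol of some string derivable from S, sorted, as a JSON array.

FIRST sets, iterate to fixpoint:
round 1:
  A via A→a: +{a}
  A via A→b b: +{b}
  B via B→a S: +{a}
  B via B→b a: +{b}
  C via C→b b: +{b}
  S via S→C a: +{b}
  S via S→a B: +{a}
  S: {a,b}  A: {a,b}  B: {a,b}  C: {b}
round 2: done
  S: {a,b}  A: {a,b}  B: {a,b}  C: {b}

FIRST(S) = ["a", "b"]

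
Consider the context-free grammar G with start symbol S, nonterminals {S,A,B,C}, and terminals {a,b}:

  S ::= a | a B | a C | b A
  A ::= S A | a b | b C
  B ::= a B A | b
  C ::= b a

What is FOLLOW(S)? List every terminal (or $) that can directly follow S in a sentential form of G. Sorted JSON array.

FIRST sets, iterate to fixpoint:
round 1:
  A via A→a b: +{a}
  A via A→b C: +{b}
  B via B→a B A: +{a}
  B via B→b: +{b}
  C via C→b a: +{b}
  S via S→a: +{a}
  S via S→b A: +{b}
  FIRST(S)={a,b}  FIRST(A)={a,b}  FIRST(B)={a,b}  FIRST(C)={b}
round 2: — fixpoint
  FIRST(S)={a,b}  FIRST(A)={a,b}  FIRST(B)={a,b}  FIRST(C)={b}

Compute FOLLOW by fixpoint:
seed FOLLOW(S) with $
[1]
  A→S A: FOLLOW(S) ⊇ FIRST(A) = {a,b}; new: +{a,b}
  B→a B A: FOLLOW(B) ⊇ FIRST(A) = {a,b}; new: +{a,b}
  B→a B A: FOLLOW(A) ⊇ FOLLOW(B) ⊇ {a,b}; new: +{a,b}
  S→a B: FOLLOW(B) ⊇ FOLLOW(S) ⊇ {$,a,b}; new: +{$}
  S→a C: FOLLOW(C) ⊇ FOLLOW(S) ⊇ {$,a,b}; new: +{$,a,b}
  S→b A: FOLLOW(A) ⊇ FOLLOW(S) ⊇ {$,a,b}; new: +{$}
  FOLLOW[S]={$,a,b}  FOLLOW[A]={$,a,b}  FOLLOW[B]={$,a,b}  FOLLOW[C]={$,a,b}
[2] — fixpoint
  FOLLOW[S]={$,a,b}  FOLLOW[A]={$,a,b}  FOLLOW[B]={$,a,b}  FOLLOW[C]={$,a,b}

FOLLOW(S) = ["$", "a", "b"]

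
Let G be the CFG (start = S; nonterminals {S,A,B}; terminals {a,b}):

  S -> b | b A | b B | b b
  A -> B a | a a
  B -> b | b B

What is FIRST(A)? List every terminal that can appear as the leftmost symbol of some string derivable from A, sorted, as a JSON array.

FIRST iteration:
round 1:
  A via A→a a: +{a}
  B via B→b: +{b}
  S via S→b: +{b}
  S: {b}  A: {a}  B: {b}
round 2:
  A via A→B a: +{b}
  S: {b}  A: {a,b}  B: {b}
round 3: done
  S: {b}  A: {a,b}  B: {b}

FIRST(A) = ["a", "b"]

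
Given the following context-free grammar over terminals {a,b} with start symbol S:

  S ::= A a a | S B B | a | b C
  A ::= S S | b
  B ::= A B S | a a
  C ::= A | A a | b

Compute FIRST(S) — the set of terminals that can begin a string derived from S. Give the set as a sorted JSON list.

Compute FIRST by fixpoint:
round 1:
  A via A→b: +{b}
  B via B→A B S: +{b}
  B via B→a a: +{a}
  C via C→A: +{b}
  S via S→A a a: +{b}
  S via S→a: +{a}
  FIRST(S)={a,b}  FIRST(A)={b}  FIRST(B)={a,b}  FIRST(C)={b}
round 2:
  A via A→S S: +{a}
  C via C→A: +{a}
  FIRST(S)={a,b}  FIRST(A)={a,b}  FIRST(B)={a,b}  FIRST(C)={a,b}
round 3: done
  FIRST(S)={a,b}  FIRST(A)={a,b}  FIRST(B)={a,b}  FIRST(C)={a,b}

FIRST(S) = ["a", "b"]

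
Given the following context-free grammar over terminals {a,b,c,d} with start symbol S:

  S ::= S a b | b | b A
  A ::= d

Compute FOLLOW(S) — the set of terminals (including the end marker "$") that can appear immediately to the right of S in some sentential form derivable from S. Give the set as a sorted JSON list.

FIRST sets, iterate to fixpoint:
[1]
  A via A→d: +{d}
  S via S→b: +{b}
  FIRST[S]={b}  FIRST[A]={d}
[2] — fixpoint
  FIRST[S]={b}  FIRST[A]={d}

Compute FOLLOW by fixpoint:
FOLLOW(S) := {$}
iter 1:
  S→S a b: FOLLOW(S) ⊇ FIRST(a) = {a}; new: +{a}
  S→b A: FOLLOW(A) ⊇ FOLLOW(S) ⊇ {$,a}; new: +{$,a}
  S: {$,a}  A: {$,a}
iter 2: — fixpoint
  S: {$,a}  A: {$,a}

FOLLOW(S) = ["$", "a"]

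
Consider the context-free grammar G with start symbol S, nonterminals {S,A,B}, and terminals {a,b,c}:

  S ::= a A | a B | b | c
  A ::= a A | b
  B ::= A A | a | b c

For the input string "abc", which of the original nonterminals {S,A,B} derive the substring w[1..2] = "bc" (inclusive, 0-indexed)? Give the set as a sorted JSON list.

CNF form of G:
  S -> T0 A | T0 B | b | c
  A -> T0 A | b
  B -> A A | T1 T2 | a
  T0 -> a
  T1 -> b
  T2 -> c

CYK fill (cells [i..j] with 1 ≤ i ≤ j ≤ 2 only):
  cell(1,1) b: {A,S,T1}  orig:{A,S}
  cell(2,2) c: {S,T2}  orig:{S}
  cell(1,2) bc: {B}

Original NTs in T[1,2] deriving "bc": ["B"]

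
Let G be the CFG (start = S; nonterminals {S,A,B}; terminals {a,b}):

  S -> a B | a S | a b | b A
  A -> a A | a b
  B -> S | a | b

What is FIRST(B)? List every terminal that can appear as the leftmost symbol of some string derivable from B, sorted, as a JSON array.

Compute FIRST by fixpoint:
pass 1:
  A via A→a A: +{a}
  B via B→a: +{a}
  B via B→b: +{b}
  S via S→a B: +{a}
  S via S→b A: +{b}
  FIRST[S]={a,b}  FIRST[A]={a}  FIRST[B]={a,b}
pass 2: (stable)
  FIRST[S]={a,b}  FIRST[A]={a}  FIRST[B]={a,b}

FIRST(B) = ["a", "b"]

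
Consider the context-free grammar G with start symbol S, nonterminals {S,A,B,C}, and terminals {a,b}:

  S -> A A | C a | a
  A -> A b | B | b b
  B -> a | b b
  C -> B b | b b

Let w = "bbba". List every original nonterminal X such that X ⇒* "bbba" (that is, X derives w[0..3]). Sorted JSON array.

CNF form of G:
  S -> A A | C T1 | a
  A -> A T0 | T0 T0 | a
  B -> T0 T0 | a
  C -> B T0 | T0 T0
  T0 -> b
  T1 -> a

CYK table (by increasing span), restricted to cells inside w[0..3]:
  T[0,0] 'b' = {T0}  orig:{}
  T[1,1] 'b' = {T0}  orig:{}
  T[2,2] 'b' = {T0}  orig:{}
  T[3,3] 'a' = {A,B,S,T1}  orig:{A,B,S}
  T[0,1] 'bb' = {A,B,C}
  T[1,2] 'bb' = {A,B,C}
  T[2,3] 'ba' = ∅
  T[0,2] 'bbb' = {A,C}
  T[1,3] 'bba' = {S}
  T[0,3] 'bbba' = {S}

Original NTs in T[0,3] deriving "bbba": ["S"]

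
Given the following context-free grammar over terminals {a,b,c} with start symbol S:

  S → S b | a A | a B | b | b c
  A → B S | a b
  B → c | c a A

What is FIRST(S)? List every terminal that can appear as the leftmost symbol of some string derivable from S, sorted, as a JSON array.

FIRST iteration:
round 1:
  A via A→a b: +{a}
  B via B→c: +{c}
  S via S→a A: +{a}
  S via S→b: +{b}
  S: {a,b}  A: {a}  B: {c}
round 2:
  A via A→B S: +{c}
  S: {a,b}  A: {a,c}  B: {c}
round 3: (no change)
  S: {a,b}  A: {a,c}  B: {c}

FIRST(S) = ["a", "b"]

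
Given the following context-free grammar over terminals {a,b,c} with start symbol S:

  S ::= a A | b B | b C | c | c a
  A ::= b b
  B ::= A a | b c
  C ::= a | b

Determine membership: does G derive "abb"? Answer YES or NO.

Convert to CNF:
  S -> T0 B | T0 C | T1 A | T2 T1 | c
  A -> T0 T0
  B -> A T1 | T0 T2
  C -> a | b
  T0 -> b
  T1 -> a
  T2 -> c

Fill CYK table bottom-up:
  cell(0,0) a: {C,T1}  orig:{C}
  cell(1,1) b: {C,T0}  orig:{C}
  cell(2,2) b: {C,T0}  orig:{C}
  cell(0,1) ab: ∅
  cell(1,2) bb: {A,S}
  cell(0,2) abb: {S}

S ∈ T[0,2] ⇒ YES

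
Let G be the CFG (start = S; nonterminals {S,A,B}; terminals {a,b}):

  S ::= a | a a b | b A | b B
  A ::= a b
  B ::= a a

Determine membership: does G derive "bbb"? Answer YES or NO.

Convert to CNF:
  S -> T0 X2 | T1 A | T1 B | a
  A -> T0 T1
  B -> T0 T0
  T0 -> a
  T1 -> b
  X2 -> T0 T1

CYK fill:
  T[0,0] 'b' = {T1}  orig:{}
  T[1,1] 'b' = {T1}  orig:{}
  T[2,2] 'b' = {T1}  orig:{}
  T[0,1] 'bb' = ∅
  T[1,2] 'bb' = ∅
  T[0,2] 'bbb' = ∅

S ∉ T[0,2] ⇒ NO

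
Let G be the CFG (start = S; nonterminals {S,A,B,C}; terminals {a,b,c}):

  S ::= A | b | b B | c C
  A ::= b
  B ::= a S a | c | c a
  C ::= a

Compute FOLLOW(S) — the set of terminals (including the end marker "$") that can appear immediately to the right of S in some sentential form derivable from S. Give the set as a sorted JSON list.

FIRST iteration:
iter 1:
  A via A→b: +{b}
  B via B→a S a: +{a}
  B via B→c: +{c}
  C via C→a: +{a}
  S via S→A: +{b}
  S via S→c C: +{c}
  FIRST(S)={b,c}  FIRST(A)={b}  FIRST(B)={a,c}  FIRST(C)={a}
iter 2: done
  FIRST(S)={b,c}  FIRST(A)={b}  FIRST(B)={a,c}  FIRST(C)={a}

FOLLOW sets:
FOLLOW(S) := {$}
[1]
  B→a S a: FOLLOW(S) ⊇ FIRST(a) = {a}; new: +{a}
  S→A: FOLLOW(A) ⊇ FOLLOW(S) ⊇ {$,a}; new: +{$,a}
  S→b B: FOLLOW(B) ⊇ FOLLOW(S) ⊇ {$,a}; new: +{$,a}
  S→c C: FOLLOW(C) ⊇ FOLLOW(S) ⊇ {$,a}; new: +{$,a}
  S: {$,a}  A: {$,a}  B: {$,a}  C: {$,a}
[2] done
  S: {$,a}  A: {$,a}  B: {$,a}  C: {$,a}

FOLLOW(S) = ["$", "a"]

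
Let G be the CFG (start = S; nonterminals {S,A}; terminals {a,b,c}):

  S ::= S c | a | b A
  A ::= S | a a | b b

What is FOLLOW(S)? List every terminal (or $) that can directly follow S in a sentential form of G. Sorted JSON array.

FIRST iteration:
[1]
  A via A→a a: +{a}
  A via A→b b: +{b}
  S via S→a: +{a}
  S via S→b A: +{b}
  FIRST(S)={a,b}  FIRST(A)={a,b}
[2] done
  FIRST(S)={a,b}  FIRST(A)={a,b}

Compute FOLLOW by fixpoint:
seed FOLLOW(S) with $
[1]
  S→S c: FOLLOW(S) ⊇ FIRST(c) = {c}; new: +{c}
  S→b A: FOLLOW(A) ⊇ FOLLOW(S) ⊇ {$,c}; new: +{$,c}
  FOLLOW(S)={$,c}  FOLLOW(A)={$,c}
[2] (no change)
  FOLLOW(S)={$,c}  FOLLOW(A)={$,c}

FOLLOW(S) = ["$", "c"]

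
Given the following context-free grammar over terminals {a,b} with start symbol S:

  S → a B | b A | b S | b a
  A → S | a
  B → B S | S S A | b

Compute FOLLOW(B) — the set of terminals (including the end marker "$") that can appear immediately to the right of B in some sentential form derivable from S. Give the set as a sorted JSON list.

FIRST sets, iterate to fixpoint:
iter 1:
  A via A→a: +{a}
  B via B→b: +{b}
  S via S→a B: +{a}
  S via S→b A: +{b}
  FIRST(S)={a,b}  FIRST(A)={a}  FIRST(B)={b}
iter 2:
  A via A→S: +{b}
  B via B→S S A: +{a}
  FIRST(S)={a,b}  FIRST(A)={a,b}  FIRST(B)={a,b}
iter 3: (no change)
  FIRST(S)={a,b}  FIRST(A)={a,b}  FIRST(B)={a,b}

FOLLOW sets:
initialize: $ ∈ FOLLOW(S)
round 1:
  B→B S: FOLLOW(B) ⊇ FIRST(S) = {a,b}; new: +{a,b}
  B→B S: FOLLOW(S) ⊇ FOLLOW(B) ⊇ {a,b}; new: +{a,b}
  B→S S A: FOLLOW(A) ⊇ FOLLOW(B) ⊇ {a,b}; new: +{a,b}
  S→a B: FOLLOW(B) ⊇ FOLLOW(S) ⊇ {$,a,b}; new: +{$}
  S→b A: FOLLOW(A) ⊇ FOLLOW(S) ⊇ {$,a,b}; new: +{$}
  S: {$,a,b}  A: {$,a,b}  B: {$,a,b}
round 2: (stable)
  S: {$,a,b}  A: {$,a,b}  B: {$,a,b}

FOLLOW(B) = ["$", "a", "b"]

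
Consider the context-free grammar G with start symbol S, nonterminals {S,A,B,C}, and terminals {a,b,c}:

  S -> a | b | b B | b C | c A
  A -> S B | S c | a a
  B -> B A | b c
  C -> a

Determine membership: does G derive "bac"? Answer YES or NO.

Convert to CNF:
  S -> T0 A | T2 B | T2 C | a | b
  A -> S B | S T0 | T1 T1
  B -> B A | T2 T0
  C -> a
  T0 -> c
  T1 -> a
  T2 -> b

CYK table (by increasing span):
  T[0,0] 'b' = {S,T2}  orig:{S}
  T[1,1] 'a' = {C,S,T1}  orig:{C,S}
  T[2,2] 'c' = {T0}  orig:{}
  T[0,1] 'ba' = {S}
  T[1,2] 'ac' = {A}
  T[0,2] 'bac' = {A}

S ∉ T[0,2] ⇒ NO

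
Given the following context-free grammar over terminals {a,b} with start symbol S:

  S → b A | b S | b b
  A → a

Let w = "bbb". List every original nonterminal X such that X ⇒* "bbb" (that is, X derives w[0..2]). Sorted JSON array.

Convert to CNF:
  S -> T0 A | T0 S | T0 T0
  A -> a
  T0 -> b

CYK fill (cells [i..j] with 0 ≤ i ≤ j ≤ 2 only):
  cell(0,0) b: {T0}  orig:{}
  cell(1,1) b: {T0}  orig:{}
  cell(2,2) b: {T0}  orig:{}
  cell(0,1) bb: {S}
  cell(1,2) bb: {S}
  cell(0,2) bbb: {S}

Original NTs in T[0,2] deriving "bbb": ["S"]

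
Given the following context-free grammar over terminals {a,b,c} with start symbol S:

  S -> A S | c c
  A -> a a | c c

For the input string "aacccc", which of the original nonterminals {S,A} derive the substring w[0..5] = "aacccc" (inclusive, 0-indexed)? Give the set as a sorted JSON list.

CNF form of G:
  S -> A S | T1 T1
  A -> T0 T0 | T1 T1
  T0 -> a
  T1 -> c

CYK table (by increasing span) — only the sub-triangle for w[0..5]:
  cell(0,0) a: {T0}  orig:{}
  cell(1,1) a: {T0}  orig:{}
  cell(2,2) c: {T1}  orig:{}
  cell(3,3) c: {T1}  orig:{}
  cell(4,4) c: {T1}  orig:{}
  cell(5,5) c: {T1}  orig:{}
  cell(0,1) aa: {A}
  cell(1,2) ac: ∅
  cell(2,3) cc: {A,S}
  cell(3,4) cc: {A,S}
  cell(4,5) cc: {A,S}
  cell(0,2) aac: ∅
  cell(1,3) acc: ∅
  cell(2,4) ccc: ∅
  cell(3,5) ccc: ∅
  cell(0,3) aacc: {S}
  cell(1,4) accc: ∅
  cell(2,5) cccc: {S}
  cell(0,4) aaccc: ∅
  cell(1,5) acccc: ∅
  cell(0,5) aacccc: {S}

Original NTs in T[0,5] deriving "aacccc": ["S"]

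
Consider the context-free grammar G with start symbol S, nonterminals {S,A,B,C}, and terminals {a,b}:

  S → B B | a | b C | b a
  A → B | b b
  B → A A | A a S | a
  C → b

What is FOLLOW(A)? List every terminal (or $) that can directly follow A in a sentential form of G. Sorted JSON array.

FIRST sets, iterate to fixpoint:
iter 1:
  A via A→b b: +{b}
  B via B→A A: +{b}
  B via B→a: +{a}
  C via C→b: +{b}
  S via S→B B: +{a,b}
  FIRST(S)={a,b}  FIRST(A)={b}  FIRST(B)={a,b}  FIRST(C)={b}
iter 2:
  A via A→B: +{a}
  FIRST(S)={a,b}  FIRST(A)={a,b}  FIRST(B)={a,b}  FIRST(C)={b}
iter 3: done
  FIRST(S)={a,b}  FIRST(A)={a,b}  FIRST(B)={a,b}  FIRST(C)={b}

FOLLOW iteration:
seed FOLLOW(S) with $
pass 1:
  B→A A: FOLLOW(A) ⊇ FIRST(A) = {a,b}; new: +{a,b}
  S→B B: FOLLOW(B) ⊇ FIRST(B) = {a,b}; new: +{a,b}
  S→B B: FOLLOW(B) ⊇ FOLLOW(S) ⊇ {$}; new: +{$}
  S→b C: FOLLOW(C) ⊇ FOLLOW(S) ⊇ {$}; new: +{$}
  S: {$}  A: {a,b}  B: {$,a,b}  C: {$}
pass 2:
  B→A A: FOLLOW(A) ⊇ FOLLOW(B) ⊇ {$,a,b}; new: +{$}
  B→A a S: FOLLOW(S) ⊇ FOLLOW(B) ⊇ {$,a,b}; new: +{a,b}
  S→b C: FOLLOW(C) ⊇ FOLLOW(S) ⊇ {$,a,b}; new: +{a,b}
  S: {$,a,b}  A: {$,a,b}  B: {$,a,b}  C: {$,a,b}
pass 3: (no change)
  S: {$,a,b}  A: {$,a,b}  B: {$,a,b}  C: {$,a,b}

FOLLOW(A) = ["$", "a", "b"]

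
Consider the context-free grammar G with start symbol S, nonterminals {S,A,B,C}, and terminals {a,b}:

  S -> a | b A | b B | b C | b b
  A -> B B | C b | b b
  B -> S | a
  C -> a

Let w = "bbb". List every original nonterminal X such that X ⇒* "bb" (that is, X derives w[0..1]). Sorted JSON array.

CNF form of G:
  S -> T0 A | T0 B | T0 C | T0 T0 | a
  A -> B B | C T0 | T0 T0
  B -> T0 A | T0 B | T0 C | T0 T0 | a
  C -> a
  T0 -> b

CYK table (by increasing span) — only the sub-triangle for w[0..1]:
  T[0,0] 'b' = {T0}  orig:{}
  T[1,1] 'b' = {T0}  orig:{}
  T[0,1] 'bb' = {A,B,S}

Original NTs in T[0,1] deriving "bb": ["A", "B", "S"]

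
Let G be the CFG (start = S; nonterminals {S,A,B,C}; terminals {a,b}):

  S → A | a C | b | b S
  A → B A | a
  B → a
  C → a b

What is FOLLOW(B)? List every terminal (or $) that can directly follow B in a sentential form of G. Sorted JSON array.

FIRST sets, iterate to fixpoint:
iter 1:
  A via A→a: +{a}
  B via B→a: +{a}
  C via C→a b: +{a}
  S via S→A: +{a}
  S via S→b: +{b}
  S: {a,b}  A: {a}  B: {a}  C: {a}
iter 2: — fixpoint
  S: {a,b}  A: {a}  B: {a}  C: {a}

Compute FOLLOW by fixpoint:
FOLLOW(S) := {$}
round 1:
  A→B A: FOLLOW(B) ⊇ FIRST(A) = {a}; new: +{a}
  S→A: FOLLOW(A) ⊇ FOLLOW(S) ⊇ {$}; new: +{$}
  S→a C: FOLLOW(C) ⊇ FOLLOW(S) ⊇ {$}; new: +{$}
  FOLLOW(S)={$}  FOLLOW(A)={$}  FOLLOW(B)={a}  FOLLOW(C)={$}
round 2: (no change)
  FOLLOW(S)={$}  FOLLOW(A)={$}  FOLLOW(B)={a}  FOLLOW(C)={$}

FOLLOW(B) = ["a"]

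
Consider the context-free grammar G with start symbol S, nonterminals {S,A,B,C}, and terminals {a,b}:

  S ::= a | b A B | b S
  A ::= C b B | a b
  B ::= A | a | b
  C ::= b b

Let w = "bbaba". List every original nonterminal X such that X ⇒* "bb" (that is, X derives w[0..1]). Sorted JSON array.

Convert to CNF:
  S -> T0 S | T0 X4 | a
  A -> C X2 | T1 T0
  B -> C X3 | T1 T0 | a | b
  C -> T0 T0
  T0 -> b
  T1 -> a
  X2 -> T0 B
  X3 -> T0 B
  X4 -> A B

Fill CYK table bottom-up — only the sub-triangle for w[0..1]:
  T[0,0] 'b' = {B,T0}  orig:{B}
  T[1,1] 'b' = {B,T0}  orig:{B}
  T[0,1] 'bb' = {C,X2,X3}  orig:{C}

Original NTs in T[0,1] deriving "bb": ["C"]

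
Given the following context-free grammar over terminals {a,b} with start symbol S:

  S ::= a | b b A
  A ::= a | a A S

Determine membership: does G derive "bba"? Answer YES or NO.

CNF form of G:
  S -> T1 X3 | a
  A -> T0 X2 | a
  T0 -> a
  T1 -> b
  X2 -> A S
  X3 -> T1 A

CYK table (by increasing span):
  cell(0,0) b: {T1}  orig:{}
  cell(1,1) b: {T1}  orig:{}
  cell(2,2) a: {A,S,T0}  orig:{A,S}
  cell(0,1) bb: ∅
  cell(1,2) ba: {X3}  orig:{}
  cell(0,2) bba: {S}

S ∈ T[0,2] ⇒ YES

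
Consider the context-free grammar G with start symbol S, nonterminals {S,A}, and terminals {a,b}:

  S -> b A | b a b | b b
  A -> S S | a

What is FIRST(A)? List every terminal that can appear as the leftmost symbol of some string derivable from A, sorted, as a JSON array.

FIRST iteration:
round 1:
  A via A→a: +{a}
  S via S→b A: +{b}
  FIRST[S]={b}  FIRST[A]={a}
round 2:
  A via A→S S: +{b}
  FIRST[S]={b}  FIRST[A]={a,b}
round 3: — fixpoint
  FIRST[S]={b}  FIRST[A]={a,b}

FIRST(A) = ["a", "b"]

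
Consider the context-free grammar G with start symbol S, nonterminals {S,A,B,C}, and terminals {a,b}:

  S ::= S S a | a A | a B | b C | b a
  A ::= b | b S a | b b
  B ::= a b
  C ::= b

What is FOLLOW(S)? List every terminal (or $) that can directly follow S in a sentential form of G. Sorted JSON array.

Compute FIRST by fixpoint:
iter 1:
  A via A→b: +{b}
  B via B→a b: +{a}
  C via C→b: +{b}
  S via S→a A: +{a}
  S via S→b C: +{b}
  FIRST(S)={a,b}  FIRST(A)={b}  FIRST(B)={a}  FIRST(C)={b}
iter 2: (no change)
  FIRST(S)={a,b}  FIRST(A)={b}  FIRST(B)={a}  FIRST(C)={b}

Compute FOLLOW by fixpoint:
seed FOLLOW(S) with $
iter 1:
  A→b S a: FOLLOW(S) ⊇ FIRST(a) = {a}; new: +{a}
  S→S S a: FOLLOW(S) ⊇ FIRST(S) = {a,b}; new: +{b}
  S→a A: FOLLOW(A) ⊇ FOLLOW(S) ⊇ {$,a,b}; new: +{$,a,b}
  S→a B: FOLLOW(B) ⊇ FOLLOW(S) ⊇ {$,a,b}; new: +{$,a,b}
  S→b C: FOLLOW(C) ⊇ FOLLOW(S) ⊇ {$,a,b}; new: +{$,a,b}
  S: {$,a,b}  A: {$,a,b}  B: {$,a,b}  C: {$,a,b}
iter 2: (no change)
  S: {$,a,b}  A: {$,a,b}  B: {$,a,b}  C: {$,a,b}

FOLLOW(S) = ["$", "a", "b"]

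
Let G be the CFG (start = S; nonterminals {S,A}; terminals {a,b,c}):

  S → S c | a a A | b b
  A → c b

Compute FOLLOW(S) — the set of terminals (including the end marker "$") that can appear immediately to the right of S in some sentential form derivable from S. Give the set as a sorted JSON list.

FIRST sets, iterate to fixpoint:
pass 1:
  A via A→c b: +{c}
  S via S→a a A: +{a}
  S via S→b b: +{b}
  S: {a,b}  A: {c}
pass 2: — fixpoint
  S: {a,b}  A: {c}

Compute FOLLOW by fixpoint:
seed FOLLOW(S) with $
[1]
  S→S c: FOLLOW(S) ⊇ FIRST(c) = {c}; new: +{c}
  S→a a A: FOLLOW(A) ⊇ FOLLOW(S) ⊇ {$,c}; new: +{$,c}
  FOLLOW[S]={$,c}  FOLLOW[A]={$,c}
[2] — fixpoint
  FOLLOW[S]={$,c}  FOLLOW[A]={$,c}

FOLLOW(S) = ["$", "c"]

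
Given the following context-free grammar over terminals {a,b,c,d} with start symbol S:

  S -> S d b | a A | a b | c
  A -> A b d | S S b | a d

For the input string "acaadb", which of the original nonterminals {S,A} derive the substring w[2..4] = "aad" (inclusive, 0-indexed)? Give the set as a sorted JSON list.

Convert to CNF:
  S -> S X5 | T2 A | T2 T0 | c
  A -> A X3 | S X4 | T2 T1
  T0 -> b
  T1 -> d
  T2 -> a
  X3 -> T0 T1
  X4 -> S T0
  X5 -> T1 T0

CYK fill — only the sub-triangle for w[2..4]:
  cell(2,2) a: {T2}  orig:{}
  cell(3,3) a: {T2}  orig:{}
  cell(4,4) d: {T1}  orig:{}
  cell(2,3) aa: ∅
  cell(3,4) ad: {A}
  cell(2,4) aad: {S}

Original NTs in T[2,4] deriving "aad": ["S"]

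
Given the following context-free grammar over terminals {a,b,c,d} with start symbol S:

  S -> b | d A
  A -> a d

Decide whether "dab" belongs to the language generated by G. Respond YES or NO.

CNF form of G:
  S -> T1 A | b
  A -> T0 T1
  T0 -> a
  T1 -> d

CYK table (by increasing span):
  T[0,0] 'd' = {T1}  orig:{}
  T[1,1] 'a' = {T0}  orig:{}
  T[2,2] 'b' = {S}
  T[0,1] 'da' = ∅
  T[1,2] 'ab' = ∅
  T[0,2] 'dab' = ∅

S ∉ T[0,2] ⇒ NO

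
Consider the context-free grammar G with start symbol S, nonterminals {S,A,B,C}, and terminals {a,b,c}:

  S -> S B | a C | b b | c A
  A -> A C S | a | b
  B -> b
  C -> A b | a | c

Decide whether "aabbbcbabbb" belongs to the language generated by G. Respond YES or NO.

Convert to CNF:
  S -> S B | T0 T0 | T1 C | T2 A
  A -> A X3 | a | b
  B -> b
  C -> A T0 | a | c
  T0 -> b
  T1 -> a
  T2 -> c
  X3 -> C S

CYK fill:
  cell(0,0) a: {A,C,T1}  orig:{A,C}
  cell(1,1) a: {A,C,T1}  orig:{A,C}
  cell(2,2) b: {A,B,T0}  orig:{A,B}
  cell(3,3) b: {A,B,T0}  orig:{A,B}
  cell(4,4) b: {A,B,T0}  orig:{A,B}
  cell(5,5) c: {C,T2}  orig:{C}
  cell(6,6) b: {A,B,T0}  orig:{A,B}
  cell(7,7) a: {A,C,T1}  orig:{A,C}
  cell(8,8) b: {A,B,T0}  orig:{A,B}
  cell(9,9) b: {A,B,T0}  orig:{A,B}
  cell(10,10) b: {A,B,T0}  orig:{A,B}
  cell(0,1) aa: {S}
  cell(1,2) ab: {C}
  cell(2,3) bb: {C,S}
  cell(3,4) bb: {C,S}
  cell(4,5) bc: ∅
  cell(5,6) cb: {S}
  cell(6,7) ba: ∅
  cell(7,8) ab: {C}
  cell(8,9) bb: {C,S}
  cell(9,10) bb: {C,S}
  cell(0,2) aab: {S}
  cell(1,3) abb: {S,X3}  orig:{S}
  cell(2,4) bbb: {S}
  cell(3,5) bbc: ∅
  cell(4,6) bcb: ∅
  cell(5,7) cba: ∅
  cell(6,8) bab: ∅
  cell(7,9) abb: {S,X3}  orig:{S}
  cell(8,10) bbb: {S}
  cell(0,3) aabb: {A,S,X3}  orig:{A,S}
  cell(1,4) abbb: {S,X3}  orig:{S}
  cell(2,5) bbbc: ∅
  cell(3,6) bbcb: {X3}  orig:{}
  cell(4,7) bcba: ∅
  cell(5,8) cbab: ∅
  cell(6,9) babb: {A}
  cell(7,10) abbb: {S,X3}  orig:{S}
  cell(0,4) aabbb: {A,C,S,X3}  orig:{A,C,S}
  cell(1,5) abbbc: ∅
  cell(2,6) bbbcb: {A}
  cell(3,7) bbcba: ∅
  cell(4,8) bcbab: ∅
  cell(5,9) cbabb: {S}
  cell(6,10) babbb: {A,C}
  cell(0,5) aabbbc: ∅
  cell(1,6) abbbcb: ∅
  cell(2,7) bbbcba: ∅
  cell(3,8) bbcbab: ∅
  cell(4,9) bcbabb: ∅
  cell(5,10) cbabbb: {S}
  cell(0,6) aabbbcb: {X3}  orig:{}
  cell(1,7) abbbcba: ∅
  cell(2,8) bbbcbab: ∅
  cell(3,9) bbcbabb: {X3}  orig:{}
  cell(4,10) bcbabbb: ∅
  cell(0,7) aabbbcba: ∅
  cell(1,8) abbbcbab: ∅
  cell(2,9) bbbcbabb: {A}
  cell(3,10) bbcbabbb: {X3}  orig:{}
  cell(0,8) aabbbcbab: ∅
  cell(1,9) abbbcbabb: ∅
  cell(2,10) bbbcbabbb: {A,C}
  cell(0,9) aabbbcbabb: {X3}  orig:{}
  cell(1,10) abbbcbabbb: {S}
  cell(0,10) aabbbcbabbb: {X3}  orig:{}

S ∉ T[0,10] ⇒ NO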